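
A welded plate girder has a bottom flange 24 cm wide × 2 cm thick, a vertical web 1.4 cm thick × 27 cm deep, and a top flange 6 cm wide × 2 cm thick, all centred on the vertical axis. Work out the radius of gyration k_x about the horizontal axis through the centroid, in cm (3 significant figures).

Split into non-overlapping primitives; take the origin at the lower-left of the bounding box.
Bottom plate: 24 × 2, A = 48 cm², y = 1 cm, Ī = 16 cm⁴.
Web plate: 1.4 × 27, A = 37.8 cm², y = 15.5 cm, Ī = 2296.4 cm⁴.
Top plate: 6 × 2, A = 12 cm², y = 30 cm, Ī = 4 cm⁴.
Centroid: ȳ = ΣA·y / ΣA = 10.163 cm.
Transfer each piece to the horizontal axis through the centroid using Ī + A·d² with d = y − 10.163:
  bottom plate: d = -9.1626 cm → contributes +4045.7 cm⁴
  web plate: d = 5.3374 cm → contributes +3373.2 cm⁴
  top plate: d = 19.837 cm → contributes +4726.3 cm⁴
Total I = 12 145 cm⁴.
Radius of gyration: k = √(I/A) = √(12 145 / 97.8) = 11.144 cm.

k_x ≈ 11.1 cm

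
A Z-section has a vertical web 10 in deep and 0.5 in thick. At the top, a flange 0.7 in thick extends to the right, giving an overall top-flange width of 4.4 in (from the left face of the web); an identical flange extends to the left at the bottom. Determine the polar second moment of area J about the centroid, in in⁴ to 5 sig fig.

Decompose the section into non-overlapping parts with the origin at the bottom-left of its bounding rectangle.
Web: 0.5 × 10, A = 5 in², y = 5 in, Ī = 41.66667 in⁴.
Top flange (beyond web): 3.9 × 0.7, A = 2.73 in², y = 9.65 in, Ī = 0.111475 in⁴.
Bottom flange (beyond web): 3.9 × 0.7, A = 2.73 in², y = 0.35 in, Ī = 0.111475 in⁴.
Centroid: ȳ = ΣA·y / ΣA = 5 in.
Transfer each piece to the centroidal x-axis using Ī + A·d² with d = y − 5:
  web: d = 0 in → contributes +41.66667 in⁴
  top flange (beyond web): d = 4.65 in → contributes +59.1409 in⁴
  bottom flange (beyond web): d = -4.65 in → contributes +59.1409 in⁴
Total I = 159.9485 in⁴.
For the y-axis: x̄ = 4.15 in.
Repeating about the centroidal y-axis gives I_y = 33.45112 in⁴.
Polar second moment: J = I_x + I_y = 193.3996 in⁴.

J ≈ 193.40 in⁴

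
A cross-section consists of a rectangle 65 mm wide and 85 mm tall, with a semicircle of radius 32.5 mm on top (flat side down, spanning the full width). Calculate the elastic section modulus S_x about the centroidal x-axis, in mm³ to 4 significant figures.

Split into non-overlapping primitives; take the origin at the lower-left of the bounding box.
Rectangular body: 65 × 85, A = 5 525 mm², y = 42.5 mm, Ī = 3 326 510 mm⁴.
Semicircular cap: semicircle r = 32.5, A = 1659.15 mm², y = 98.7934 mm, Ī = 122 452 mm⁴.
Centroid: ȳ = ΣA·y / ΣA = 55.5008 mm.
Transfer each piece to the centroidal x-axis using Ī + A·d² with d = y − 55.5008:
  rectangular body: d = -13.0008 mm → contributes +4 260 344 mm⁴
  semicircular cap: d = 43.2927 mm → contributes +3 232 129 mm⁴
Total I = 7 492 474 mm⁴.
Extreme fibre distance c = 61.9992 mm; S = I/c = 120 848 mm³.

S_x ≈ 1.208 × 10⁵ mm³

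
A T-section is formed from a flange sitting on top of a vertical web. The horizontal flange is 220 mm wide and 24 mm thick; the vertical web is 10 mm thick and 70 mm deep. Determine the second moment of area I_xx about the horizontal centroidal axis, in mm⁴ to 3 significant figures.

Break the section into simple shapes (no overlaps), measuring from the bottom-left corner of the bounding box.
Flange: 220 × 24, A = 5 280 mm², y = 82 mm, Ī = 253 440 mm⁴.
Web: 10 × 70, A = 700 mm², y = 35 mm, Ī = 285 833 mm⁴.
Centroid: ȳ = ΣA·y / ΣA = 76.498 mm.
Transfer each piece to the horizontal centroidal axis using Ī + A·d² with d = y − 76.498:
  flange: d = 5.5017 mm → contributes +413 257 mm⁴
  web: d = -41.498 mm → contributes +1 491 311 mm⁴
Total I = 1 904 568 mm⁴.

I_xx ≈ 1.90 × 10⁶ mm⁴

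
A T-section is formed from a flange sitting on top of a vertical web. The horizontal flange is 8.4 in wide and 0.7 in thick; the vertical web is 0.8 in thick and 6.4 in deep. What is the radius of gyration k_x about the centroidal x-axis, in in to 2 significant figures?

Treat the section as a set of non-overlapping primitives; coordinates are from the bounding-box lower-left.
Flange: 8.4 × 0.7, A = 5.88 in², y = 6.75 in, Ī = 0.2401 in⁴.
Web: 0.8 × 6.4, A = 5.12 in², y = 3.2 in, Ī = 17.48 in⁴.
Centroid: ȳ = ΣA·y / ΣA = 5.098 in.
Transfer each piece to the centroidal x-axis using Ī + A·d² with d = y − 5.098:
  flange: d = 1.652 in → contributes +16.29 in⁴
  web: d = -1.898 in → contributes +35.91 in⁴
Total I = 52.21 in⁴.
Radius of gyration: k = √(I/A) = √(52.21 / 11) = 2.179 in.

k_x ≈ 2.2 in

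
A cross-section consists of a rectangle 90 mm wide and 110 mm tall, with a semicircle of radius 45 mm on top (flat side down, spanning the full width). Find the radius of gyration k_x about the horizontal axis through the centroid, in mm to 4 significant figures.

k_x ≈ 42.52 mm

Decompose the section into non-overlapping parts with the origin at the bottom-left of its bounding rectangle.
Rectangular body: 90 × 110, A = 9 900 mm², y = 55 mm, Ī = 9 982 500 mm⁴.
Semicircular cap: semicircle r = 45, A = 3180.86 mm², y = 129.099 mm, Ī = 450 072 mm⁴.
Centroid: ȳ = ΣA·y / ΣA = 73.0185 mm.
Transfer each piece to the horizontal axis through the centroid using Ī + A·d² with d = y − 73.0185:
  rectangular body: d = -18.0185 mm → contributes +13 196 695 mm⁴
  semicircular cap: d = 56.0801 mm → contributes +10 453 813 mm⁴
Total I = 23 650 508 mm⁴.
Radius of gyration: k = √(I/A) = √(23 650 508 / 13080.9) = 42.5209 mm.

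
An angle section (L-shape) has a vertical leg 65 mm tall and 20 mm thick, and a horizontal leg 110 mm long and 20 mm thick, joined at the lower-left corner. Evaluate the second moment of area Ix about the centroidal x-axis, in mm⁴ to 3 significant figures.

Ix ≈ 9.00 × 10⁵ mm⁴

Split into non-overlapping primitives; take the origin at the lower-left of the bounding box.
Vertical leg: 20 × 65, A = 1 300 mm², y = 32.5 mm, Ī = 457 708 mm⁴.
Horizontal leg (remainder): 90 × 20, A = 1 800 mm², y = 10 mm, Ī = 60 000 mm⁴.
Centroid: ȳ = ΣA·y / ΣA = 19.435 mm.
Transfer each piece to the centroidal x-axis using Ī + A·d² with d = y − 19.435:
  vertical leg: d = 13.065 mm → contributes +679 594 mm⁴
  horizontal leg (remainder): d = -9.4355 mm → contributes +220 251 mm⁴
Total I = 899 845 mm⁴.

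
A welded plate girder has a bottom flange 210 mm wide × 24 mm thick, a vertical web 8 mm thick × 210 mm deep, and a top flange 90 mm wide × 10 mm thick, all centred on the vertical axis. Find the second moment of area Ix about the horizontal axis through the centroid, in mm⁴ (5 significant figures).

Ix ≈ 5.4709 × 10⁷ mm⁴

Decompose the section into non-overlapping parts with the origin at the bottom-left of its bounding rectangle.
Bottom plate: 210 × 24, A = 5 040 mm², y = 12 mm, Ī = 241 920 mm⁴.
Web plate: 8 × 210, A = 1 680 mm², y = 129 mm, Ī = 6 174 000 mm⁴.
Top plate: 90 × 10, A = 900 mm², y = 239 mm, Ī = 7 500 mm⁴.
Centroid: ȳ = ΣA·y / ΣA = 64.6063 mm.
Transfer each piece to the horizontal axis through the centroid using Ī + A·d² with d = y − 64.6063:
  bottom plate: d = -52.6063 mm → contributes +14 189 730 mm⁴
  web plate: d = 64.3937 mm → contributes +13 140 202 mm⁴
  top plate: d = 174.3937 mm → contributes +27 379 347 mm⁴
Total I = 54 709 279 mm⁴.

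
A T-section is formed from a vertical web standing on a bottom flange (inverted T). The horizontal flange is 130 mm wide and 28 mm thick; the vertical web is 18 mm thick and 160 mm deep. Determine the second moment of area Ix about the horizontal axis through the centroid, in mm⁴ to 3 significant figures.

Break the section into simple shapes (no overlaps), measuring from the bottom-left corner of the bounding box.
Flange: 130 × 28, A = 3 640 mm², y = 14 mm, Ī = 237 813 mm⁴.
Web: 18 × 160, A = 2 880 mm², y = 108 mm, Ī = 6 144 000 mm⁴.
Centroid: ȳ = ΣA·y / ΣA = 55.521 mm.
Transfer each piece to the horizontal axis through the centroid using Ī + A·d² with d = y − 55.521:
  flange: d = -41.521 mm → contributes +6 513 292 mm⁴
  web: d = 52.479 mm → contributes +14 075 508 mm⁴
Total I = 20 588 800 mm⁴.

Ix ≈ 2.06 × 10⁷ mm⁴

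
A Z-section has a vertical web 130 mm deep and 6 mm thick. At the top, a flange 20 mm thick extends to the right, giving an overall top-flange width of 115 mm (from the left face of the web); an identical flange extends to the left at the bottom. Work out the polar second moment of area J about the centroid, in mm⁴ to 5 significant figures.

J ≈ 3.3167 × 10⁷ mm⁴

Break the section into simple shapes (no overlaps), measuring from the bottom-left corner of the bounding box.
Web: 6 × 130, A = 780 mm², y = 65 mm, Ī = 1 098 500 mm⁴.
Top flange (beyond web): 109 × 20, A = 2 180 mm², y = 120 mm, Ī = 72666.67 mm⁴.
Bottom flange (beyond web): 109 × 20, A = 2 180 mm², y = 10 mm, Ī = 72666.67 mm⁴.
Centroid: ȳ = ΣA·y / ΣA = 65 mm.
Transfer each piece to the centroidal x-axis using Ī + A·d² with d = y − 65:
  web: d = 0 mm → contributes +1 098 500 mm⁴
  top flange (beyond web): d = 55 mm → contributes +6 667 167 mm⁴
  bottom flange (beyond web): d = -55 mm → contributes +6 667 167 mm⁴
Total I = 14 432 833 mm⁴.
For the y-axis: x̄ = 112 mm.
Repeating about the centroidal y-axis gives I_y = 18 734 353 mm⁴.
Polar second moment: J = I_x + I_y = 33 167 187 mm⁴.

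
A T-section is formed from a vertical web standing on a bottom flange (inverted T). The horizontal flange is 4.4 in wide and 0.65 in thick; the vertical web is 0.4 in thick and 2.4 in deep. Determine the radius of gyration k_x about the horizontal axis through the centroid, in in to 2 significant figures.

k_x ≈ 0.76 in

Break the section into simple shapes (no overlaps), measuring from the bottom-left corner of the bounding box.
Flange: 4.4 × 0.65, A = 2.86 in², y = 0.325 in, Ī = 0.1007 in⁴.
Web: 0.4 × 2.4, A = 0.96 in², y = 1.85 in, Ī = 0.4608 in⁴.
Centroid: ȳ = ΣA·y / ΣA = 0.7082 in.
Transfer each piece to the horizontal axis through the centroid using Ī + A·d² with d = y − 0.7082:
  flange: d = -0.3832 in → contributes +0.5208 in⁴
  web: d = 1.142 in → contributes +1.712 in⁴
Total I = 2.233 in⁴.
Radius of gyration: k = √(I/A) = √(2.233 / 3.82) = 0.7646 in.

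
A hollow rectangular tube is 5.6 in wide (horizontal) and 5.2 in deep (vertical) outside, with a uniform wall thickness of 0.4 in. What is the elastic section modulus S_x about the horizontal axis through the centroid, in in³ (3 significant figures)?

Split into non-overlapping primitives; take the origin at the lower-left of the bounding box.
Outer rectangle: 5.6 × 5.2, A = 29.12 in², y = 2.6 in, Ī = 65.617 in⁴.
Inner void (subtracted): 4.8 × 4.4, A = 21.12 in², y = 2.6 in, Ī = 34.074 in⁴.
By symmetry the centroid is at mid-height, ȳ = 2.6 in.
All pieces are centred on the horizontal axis through the centroid, so I = ΣĪ (holes subtracted) = 31.543 in⁴.
Extreme fibre distance c = 2.6 in; S = I/c = 12.132 in³.

S_x ≈ 12.1 in³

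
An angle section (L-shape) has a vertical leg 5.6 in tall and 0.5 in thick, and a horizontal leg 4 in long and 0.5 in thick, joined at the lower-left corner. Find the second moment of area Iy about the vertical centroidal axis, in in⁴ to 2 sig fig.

Split into non-overlapping primitives; take the origin at the lower-left of the bounding box.
Vertical leg: 0.5 × 5.6, A = 2.8 in², x = 0.25 in, Ī = 0.05833 in⁴.
Horizontal leg (remainder): 3.5 × 0.5, A = 1.75 in², x = 2.25 in, Ī = 1.786 in⁴.
Centroid: x̄ = ΣA·x / ΣA = 1.019 in.
Transfer each piece to the vertical centroidal axis using Ī + A·d² with d = x − 1.019:
  vertical leg: d = -0.7692 in → contributes +1.715 in⁴
  horizontal leg (remainder): d = 1.231 in → contributes +4.437 in⁴
Total I = 6.152 in⁴.

Iy ≈ 6.2 in⁴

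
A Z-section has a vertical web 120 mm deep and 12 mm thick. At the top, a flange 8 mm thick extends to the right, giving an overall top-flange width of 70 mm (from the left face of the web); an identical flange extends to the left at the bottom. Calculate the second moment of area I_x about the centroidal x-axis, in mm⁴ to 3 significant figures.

I_x ≈ 4.64 × 10⁶ mm⁴

Treat the section as a set of non-overlapping primitives; coordinates are from the bounding-box lower-left.
Web: 12 × 120, A = 1 440 mm², y = 60 mm, Ī = 1 728 000 mm⁴.
Top flange (beyond web): 58 × 8, A = 464 mm², y = 116 mm, Ī = 2474.7 mm⁴.
Bottom flange (beyond web): 58 × 8, A = 464 mm², y = 4 mm, Ī = 2474.7 mm⁴.
Centroid: ȳ = ΣA·y / ΣA = 60 mm.
Transfer each piece to the centroidal x-axis using Ī + A·d² with d = y − 60:
  web: d = 0 mm → contributes +1 728 000 mm⁴
  top flange (beyond web): d = 56 mm → contributes +1 457 579 mm⁴
  bottom flange (beyond web): d = -56 mm → contributes +1 457 579 mm⁴
Total I = 4 643 157 mm⁴.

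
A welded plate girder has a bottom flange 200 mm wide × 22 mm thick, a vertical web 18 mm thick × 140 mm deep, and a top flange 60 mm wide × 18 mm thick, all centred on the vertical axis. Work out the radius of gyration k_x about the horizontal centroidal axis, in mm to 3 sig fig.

k_x ≈ 62.0 mm

Break the section into simple shapes (no overlaps), measuring from the bottom-left corner of the bounding box.
Bottom plate: 200 × 22, A = 4 400 mm², y = 11 mm, Ī = 177 467 mm⁴.
Web plate: 18 × 140, A = 2 520 mm², y = 92 mm, Ī = 4 116 000 mm⁴.
Top plate: 60 × 18, A = 1 080 mm², y = 171 mm, Ī = 29 160 mm⁴.
Centroid: ȳ = ΣA·y / ΣA = 58.115 mm.
Transfer each piece to the horizontal centroidal axis using Ī + A·d² with d = y − 58.115:
  bottom plate: d = -47.115 mm → contributes +9 944 689 mm⁴
  web plate: d = 33.885 mm → contributes +7 009 447 mm⁴
  top plate: d = 112.89 mm → contributes +13 791 625 mm⁴
Total I = 30 745 761 mm⁴.
Radius of gyration: k = √(I/A) = √(30 745 761 / 8 000) = 61.994 mm.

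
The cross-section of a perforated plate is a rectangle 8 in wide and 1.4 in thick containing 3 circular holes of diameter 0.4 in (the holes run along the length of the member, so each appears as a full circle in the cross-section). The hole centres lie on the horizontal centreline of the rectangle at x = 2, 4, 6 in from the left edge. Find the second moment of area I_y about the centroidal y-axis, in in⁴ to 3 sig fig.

I_y ≈ 58.7 in⁴

Split into non-overlapping primitives; take the origin at the lower-left of the bounding box.
Plate: 8 × 1.4, A = 11.2 in², x = 4 in, Ī = 59.733 in⁴.
Hole 1 (subtracted): ⌀0.4, A = 0.12566 in², x = 2 in, Ī = 0.0012566 in⁴.
Hole 2 (subtracted): ⌀0.4, A = 0.12566 in², x = 4 in, Ī = 0.0012566 in⁴.
Hole 3 (subtracted): ⌀0.4, A = 0.12566 in², x = 6 in, Ī = 0.0012566 in⁴.
By symmetry the centroid is at mid-width, x̄ = 4 in.
Transfer each piece to the centroidal y-axis using Ī + A·d² with d = x − 4:
  plate: d = 0 in → contributes +59.733 in⁴
  hole 1: d = -2 in → contributes −0.50391 in⁴
  hole 2: d = 0 in → contributes −0.0012566 in⁴
  hole 3: d = 2 in → contributes −0.50391 in⁴
Total I = 58.724 in⁴.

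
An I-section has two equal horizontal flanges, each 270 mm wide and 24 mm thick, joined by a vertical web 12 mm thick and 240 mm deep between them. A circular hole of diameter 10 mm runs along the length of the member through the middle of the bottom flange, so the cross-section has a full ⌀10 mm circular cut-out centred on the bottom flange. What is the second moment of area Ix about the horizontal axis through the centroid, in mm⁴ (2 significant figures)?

Decompose the section into non-overlapping parts with the origin at the bottom-left of its bounding rectangle.
Bottom flange: 270 × 24, A = 6 480 mm², y = 12 mm, Ī = 311 040 mm⁴.
Web: 12 × 240, A = 2 880 mm², y = 144 mm, Ī = 13 824 000 mm⁴.
Top flange: 270 × 24, A = 6 480 mm², y = 276 mm, Ī = 311 040 mm⁴.
Hole (subtracted): ⌀10, A = 78.54 mm², y = 12 mm, Ī = 490.9 mm⁴.
Centroid: ȳ = ΣA·y / ΣA = 144.7 mm.
Transfer each piece to the horizontal axis through the centroid using Ī + A·d² with d = y − 144.7:
  bottom flange: d = -132.7 mm → contributes +114 346 606 mm⁴
  web: d = -0.6578 mm → contributes +13 825 246 mm⁴
  top flange: d = 131.3 mm → contributes +112 096 121 mm⁴
  hole: d = -132.7 mm → contributes −1 382 641 mm⁴
Total I = 238 885 332 mm⁴.

Ix ≈ 2.4 × 10⁸ mm⁴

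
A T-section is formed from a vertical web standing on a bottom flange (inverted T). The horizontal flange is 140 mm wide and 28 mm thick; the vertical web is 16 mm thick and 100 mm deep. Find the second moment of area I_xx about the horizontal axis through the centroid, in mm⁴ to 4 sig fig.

Decompose the section into non-overlapping parts with the origin at the bottom-left of its bounding rectangle.
Flange: 140 × 28, A = 3 920 mm², y = 14 mm, Ī = 256 107 mm⁴.
Web: 16 × 100, A = 1 600 mm², y = 78 mm, Ī = 1 333 333 mm⁴.
Centroid: ȳ = ΣA·y / ΣA = 32.5507 mm.
Transfer each piece to the horizontal axis through the centroid using Ī + A·d² with d = y − 32.5507:
  flange: d = -18.5507 mm → contributes +1 605 094 mm⁴
  web: d = 45.4493 mm → contributes +4 638 352 mm⁴
Total I = 6 243 446 mm⁴.

I_xx ≈ 6.243 × 10⁶ mm⁴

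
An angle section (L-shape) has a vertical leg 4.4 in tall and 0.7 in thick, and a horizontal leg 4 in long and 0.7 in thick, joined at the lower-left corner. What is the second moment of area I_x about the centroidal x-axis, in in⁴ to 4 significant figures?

I_x ≈ 9.581 in⁴

Split into non-overlapping primitives; take the origin at the lower-left of the bounding box.
Vertical leg: 0.7 × 4.4, A = 3.08 in², y = 2.2 in, Ī = 4.96907 in⁴.
Horizontal leg (remainder): 3.3 × 0.7, A = 2.31 in², y = 0.35 in, Ī = 0.094325 in⁴.
Centroid: ȳ = ΣA·y / ΣA = 1.40714 in.
Transfer each piece to the centroidal x-axis using Ī + A·d² with d = y − 1.40714:
  vertical leg: d = 0.792857 in → contributes +6.90522 in⁴
  horizontal leg (remainder): d = -1.05714 in → contributes +2.67587 in⁴
Total I = 9.58109 in⁴.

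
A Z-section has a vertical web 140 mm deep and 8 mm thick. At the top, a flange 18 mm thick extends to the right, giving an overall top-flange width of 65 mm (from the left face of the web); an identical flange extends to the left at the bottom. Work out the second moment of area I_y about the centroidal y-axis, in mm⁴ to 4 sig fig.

I_y ≈ 2.729 × 10⁶ mm⁴

Break the section into simple shapes (no overlaps), measuring from the bottom-left corner of the bounding box.
Web: 8 × 140, A = 1 120 mm², x = 61 mm, Ī = 5973.33 mm⁴.
Top flange (beyond web): 57 × 18, A = 1 026 mm², x = 93.5 mm, Ī = 277 790 mm⁴.
Bottom flange (beyond web): 57 × 18, A = 1 026 mm², x = 28.5 mm, Ī = 277 790 mm⁴.
Centroid: x̄ = ΣA·x / ΣA = 61 mm.
Transfer each piece to the centroidal y-axis using Ī + A·d² with d = x − 61:
  web: d = 0 mm → contributes +5973.33 mm⁴
  top flange (beyond web): d = 32.5 mm → contributes +1 361 502 mm⁴
  bottom flange (beyond web): d = -32.5 mm → contributes +1 361 502 mm⁴
Total I = 2 728 977 mm⁴.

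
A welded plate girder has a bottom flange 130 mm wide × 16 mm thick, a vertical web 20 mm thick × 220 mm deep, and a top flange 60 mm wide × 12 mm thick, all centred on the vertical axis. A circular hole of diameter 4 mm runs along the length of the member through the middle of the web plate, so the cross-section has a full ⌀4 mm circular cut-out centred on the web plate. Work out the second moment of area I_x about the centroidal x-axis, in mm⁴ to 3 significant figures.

I_x ≈ 5.28 × 10⁷ mm⁴

Decompose the section into non-overlapping parts with the origin at the bottom-left of its bounding rectangle.
Bottom plate: 130 × 16, A = 2 080 mm², y = 8 mm, Ī = 44 373 mm⁴.
Web plate: 20 × 220, A = 4 400 mm², y = 126 mm, Ī = 17 746 667 mm⁴.
Top plate: 60 × 12, A = 720 mm², y = 242 mm, Ī = 8 640 mm⁴.
Hole (subtracted): ⌀4, A = 12.566 mm², y = 126 mm, Ī = 12.566 mm⁴.
Centroid: ȳ = ΣA·y / ΣA = 103.47 mm.
Transfer each piece to the centroidal x-axis using Ī + A·d² with d = y − 103.47:
  bottom plate: d = -95.472 mm → contributes +19 003 289 mm⁴
  web plate: d = 22.528 mm → contributes +19 979 755 mm⁴
  top plate: d = 138.53 mm → contributes +13 825 486 mm⁴
  hole: d = 22.528 mm → contributes −6390.3 mm⁴
Total I = 52 802 140 mm⁴.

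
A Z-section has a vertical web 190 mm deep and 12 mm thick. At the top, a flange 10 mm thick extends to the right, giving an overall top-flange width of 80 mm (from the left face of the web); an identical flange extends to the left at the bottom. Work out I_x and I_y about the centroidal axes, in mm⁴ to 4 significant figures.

I_x ≈ 1.789 × 10⁷ mm⁴, I_y ≈ 2.727 × 10⁶ mm⁴

Break the section into simple shapes (no overlaps), measuring from the bottom-left corner of the bounding box.
Web: 12 × 190, A = 2 280 mm², y = 95 mm, Ī = 6 859 000 mm⁴.
Top flange (beyond web): 68 × 10, A = 680 mm², y = 185 mm, Ī = 5666.67 mm⁴.
Bottom flange (beyond web): 68 × 10, A = 680 mm², y = 5 mm, Ī = 5666.67 mm⁴.
Centroid: ȳ = ΣA·y / ΣA = 95 mm.
Transfer each piece to the centroidal x-axis using Ī + A·d² with d = y − 95:
  web: d = 0 mm → contributes +6 859 000 mm⁴
  top flange (beyond web): d = 90 mm → contributes +5 513 667 mm⁴
  bottom flange (beyond web): d = -90 mm → contributes +5 513 667 mm⁴
Total I = 17 886 333 mm⁴.
For the y-axis: x̄ = 74 mm.
Repeating about the centroidal y-axis gives I_y = 2 727 413 mm⁴.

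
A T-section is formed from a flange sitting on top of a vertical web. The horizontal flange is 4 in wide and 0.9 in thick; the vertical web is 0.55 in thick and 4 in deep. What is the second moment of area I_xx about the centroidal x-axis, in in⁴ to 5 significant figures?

I_xx ≈ 11.373 in⁴

Treat the section as a set of non-overlapping primitives; coordinates are from the bounding-box lower-left.
Flange: 4 × 0.9, A = 3.6 in², y = 4.45 in, Ī = 0.243 in⁴.
Web: 0.55 × 4, A = 2.2 in², y = 2 in, Ī = 2.933333 in⁴.
Centroid: ȳ = ΣA·y / ΣA = 3.52069 in.
Transfer each piece to the centroidal x-axis using Ī + A·d² with d = y − 3.52069:
  flange: d = 0.9293103 in → contributes +3.352024 in⁴
  web: d = -1.52069 in → contributes +8.020827 in⁴
Total I = 11.37285 in⁴.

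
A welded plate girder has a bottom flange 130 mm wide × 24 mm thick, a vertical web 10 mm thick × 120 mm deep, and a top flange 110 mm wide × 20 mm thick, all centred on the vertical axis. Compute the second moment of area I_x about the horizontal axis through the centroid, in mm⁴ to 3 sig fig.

Split into non-overlapping primitives; take the origin at the lower-left of the bounding box.
Bottom plate: 130 × 24, A = 3 120 mm², y = 12 mm, Ī = 149 760 mm⁴.
Web plate: 10 × 120, A = 1 200 mm², y = 84 mm, Ī = 1 440 000 mm⁴.
Top plate: 110 × 20, A = 2 200 mm², y = 154 mm, Ī = 73 333 mm⁴.
Centroid: ȳ = ΣA·y / ΣA = 73.166 mm.
Transfer each piece to the horizontal axis through the centroid using Ī + A·d² with d = y − 73.166:
  bottom plate: d = -61.166 mm → contributes +11 822 416 mm⁴
  web plate: d = 10.834 mm → contributes +1 580 860 mm⁴
  top plate: d = 80.834 mm → contributes +14 448 558 mm⁴
Total I = 27 851 834 mm⁴.

I_x ≈ 2.79 × 10⁷ mm⁴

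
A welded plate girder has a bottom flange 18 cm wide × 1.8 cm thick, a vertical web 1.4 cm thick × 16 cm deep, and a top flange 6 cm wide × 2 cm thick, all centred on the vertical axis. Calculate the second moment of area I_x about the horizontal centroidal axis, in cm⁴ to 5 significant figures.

I_x ≈ 3542.0 cm⁴

Split into non-overlapping primitives; take the origin at the lower-left of the bounding box.
Bottom plate: 18 × 1.8, A = 32.4 cm², y = 0.9 cm, Ī = 8.748 cm⁴.
Web plate: 1.4 × 16, A = 22.4 cm², y = 9.8 cm, Ī = 477.8667 cm⁴.
Top plate: 6 × 2, A = 12 cm², y = 18.8 cm, Ī = 4 cm⁴.
Centroid: ȳ = ΣA·y / ΣA = 7.1 cm.
Transfer each piece to the horizontal centroidal axis using Ī + A·d² with d = y − 7.1:
  bottom plate: d = -6.2 cm → contributes +1254.204 cm⁴
  web plate: d = 2.7 cm → contributes +641.1627 cm⁴
  top plate: d = 11.7 cm → contributes +1646.68 cm⁴
Total I = 3542.047 cm⁴.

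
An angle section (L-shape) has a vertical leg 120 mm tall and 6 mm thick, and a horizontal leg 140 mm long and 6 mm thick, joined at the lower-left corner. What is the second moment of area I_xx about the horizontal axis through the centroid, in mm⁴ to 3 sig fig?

Break the section into simple shapes (no overlaps), measuring from the bottom-left corner of the bounding box.
Vertical leg: 6 × 120, A = 720 mm², y = 60 mm, Ī = 864 000 mm⁴.
Horizontal leg (remainder): 134 × 6, A = 804 mm², y = 3 mm, Ī = 2 412 mm⁴.
Centroid: ȳ = ΣA·y / ΣA = 29.929 mm.
Transfer each piece to the horizontal axis through the centroid using Ī + A·d² with d = y − 29.929:
  vertical leg: d = 30.071 mm → contributes +1 515 065 mm⁴
  horizontal leg (remainder): d = -26.929 mm → contributes +585 455 mm⁴
Total I = 2 100 520 mm⁴.

I_xx ≈ 2.10 × 10⁶ mm⁴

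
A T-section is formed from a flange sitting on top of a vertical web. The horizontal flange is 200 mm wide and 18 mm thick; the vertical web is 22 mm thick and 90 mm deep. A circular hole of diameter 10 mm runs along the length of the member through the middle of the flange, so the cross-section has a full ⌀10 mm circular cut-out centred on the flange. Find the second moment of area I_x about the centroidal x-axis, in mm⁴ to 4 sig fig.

Treat the section as a set of non-overlapping primitives; coordinates are from the bounding-box lower-left.
Flange: 200 × 18, A = 3 600 mm², y = 99 mm, Ī = 97 200 mm⁴.
Web: 22 × 90, A = 1 980 mm², y = 45 mm, Ī = 1 336 500 mm⁴.
Hole (subtracted): ⌀10, A = 78.5398 mm², y = 99 mm, Ī = 490.874 mm⁴.
Centroid: ȳ = ΣA·y / ΣA = 79.5652 mm.
Transfer each piece to the centroidal x-axis using Ī + A·d² with d = y − 79.5652:
  flange: d = 19.4348 mm → contributes +1 456 967 mm⁴
  web: d = -34.5652 mm → contributes +3 702 106 mm⁴
  hole: d = 19.4348 mm → contributes −30156.4 mm⁴
Total I = 5 128 916 mm⁴.

I_x ≈ 5.129 × 10⁶ mm⁴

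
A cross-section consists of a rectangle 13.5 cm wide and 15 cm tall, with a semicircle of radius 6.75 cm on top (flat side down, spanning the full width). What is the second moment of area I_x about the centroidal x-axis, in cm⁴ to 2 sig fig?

Split into non-overlapping primitives; take the origin at the lower-left of the bounding box.
Rectangular body: 13.5 × 15, A = 202.5 cm², y = 7.5 cm, Ī = 3 797 cm⁴.
Semicircular cap: semicircle r = 6.75, A = 71.57 cm², y = 17.86 cm, Ī = 227.8 cm⁴.
Centroid: ȳ = ΣA·y / ΣA = 10.21 cm.
Transfer each piece to the centroidal x-axis using Ī + A·d² with d = y − 10.21:
  rectangular body: d = -2.707 cm → contributes +5 280 cm⁴
  semicircular cap: d = 7.658 cm → contributes +4 425 cm⁴
Total I = 9 706 cm⁴.

I_x ≈ 9700 cm⁴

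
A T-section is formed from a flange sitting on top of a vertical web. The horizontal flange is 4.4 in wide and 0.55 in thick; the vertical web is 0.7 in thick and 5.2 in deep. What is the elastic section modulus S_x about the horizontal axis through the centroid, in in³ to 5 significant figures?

Break the section into simple shapes (no overlaps), measuring from the bottom-left corner of the bounding box.
Flange: 4.4 × 0.55, A = 2.42 in², y = 5.475 in, Ī = 0.06100417 in⁴.
Web: 0.7 × 5.2, A = 3.64 in², y = 2.6 in, Ī = 8.202133 in⁴.
Centroid: ȳ = ΣA·y / ΣA = 3.748102 in.
Transfer each piece to the horizontal axis through the centroid using Ī + A·d² with d = y − 3.748102:
  flange: d = 1.726898 in → contributes +7.277869 in⁴
  web: d = -1.148102 in → contributes +13.00016 in⁴
Total I = 20.27803 in⁴.
Extreme fibre distance c = 3.748102 in; S = I/c = 5.410212 in³.

S_x ≈ 5.4102 in³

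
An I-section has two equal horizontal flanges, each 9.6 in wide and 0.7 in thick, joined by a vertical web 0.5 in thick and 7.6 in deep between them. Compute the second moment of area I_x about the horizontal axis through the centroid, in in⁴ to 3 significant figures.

I_x ≈ 250 in⁴

Split into non-overlapping primitives; take the origin at the lower-left of the bounding box.
Bottom flange: 9.6 × 0.7, A = 6.72 in², y = 0.35 in, Ī = 0.2744 in⁴.
Web: 0.5 × 7.6, A = 3.8 in², y = 4.5 in, Ī = 18.291 in⁴.
Top flange: 9.6 × 0.7, A = 6.72 in², y = 8.65 in, Ī = 0.2744 in⁴.
By symmetry the centroid is at mid-height, ȳ = 4.5 in.
Transfer each piece to the horizontal axis through the centroid using Ī + A·d² with d = y − 4.5:
  bottom flange: d = -4.15 in → contributes +116.01 in⁴
  web: d = 0 in → contributes +18.291 in⁴
  top flange: d = 4.15 in → contributes +116.01 in⁴
Total I = 250.31 in⁴.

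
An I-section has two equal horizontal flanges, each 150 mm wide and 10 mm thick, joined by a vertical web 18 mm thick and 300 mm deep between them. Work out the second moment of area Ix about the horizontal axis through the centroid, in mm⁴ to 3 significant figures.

Decompose the section into non-overlapping parts with the origin at the bottom-left of its bounding rectangle.
Bottom flange: 150 × 10, A = 1 500 mm², y = 5 mm, Ī = 12 500 mm⁴.
Web: 18 × 300, A = 5 400 mm², y = 160 mm, Ī = 40 500 000 mm⁴.
Top flange: 150 × 10, A = 1 500 mm², y = 315 mm, Ī = 12 500 mm⁴.
By symmetry the centroid is at mid-height, ȳ = 160 mm.
Transfer each piece to the horizontal axis through the centroid using Ī + A·d² with d = y − 160:
  bottom flange: d = -155 mm → contributes +36 050 000 mm⁴
  web: d = 0 mm → contributes +40 500 000 mm⁴
  top flange: d = 155 mm → contributes +36 050 000 mm⁴
Total I = 112 600 000 mm⁴.

Ix ≈ 1.13 × 10⁸ mm⁴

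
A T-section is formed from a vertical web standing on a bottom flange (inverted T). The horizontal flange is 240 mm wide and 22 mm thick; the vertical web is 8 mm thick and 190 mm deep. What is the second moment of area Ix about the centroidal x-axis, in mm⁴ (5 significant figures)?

Break the section into simple shapes (no overlaps), measuring from the bottom-left corner of the bounding box.
Flange: 240 × 22, A = 5 280 mm², y = 11 mm, Ī = 212 960 mm⁴.
Web: 8 × 190, A = 1 520 mm², y = 117 mm, Ī = 4 572 667 mm⁴.
Centroid: ȳ = ΣA·y / ΣA = 34.69412 mm.
Transfer each piece to the centroidal x-axis using Ī + A·d² with d = y − 34.69412:
  flange: d = -23.69412 mm → contributes +3 177 211 mm⁴
  web: d = 82.30588 mm → contributes +14 869 539 mm⁴
Total I = 18 046 750 mm⁴.

Ix ≈ 1.8047 × 10⁷ mm⁴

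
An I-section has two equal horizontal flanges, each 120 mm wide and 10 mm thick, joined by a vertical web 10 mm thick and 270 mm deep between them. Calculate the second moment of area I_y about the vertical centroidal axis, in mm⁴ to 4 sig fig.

I_y ≈ 2.903 × 10⁶ mm⁴

Decompose the section into non-overlapping parts with the origin at the bottom-left of its bounding rectangle.
Bottom flange: 120 × 10, A = 1 200 mm², x = 60 mm, Ī = 1 440 000 mm⁴.
Web: 10 × 270, A = 2 700 mm², x = 60 mm, Ī = 22 500 mm⁴.
Top flange: 120 × 10, A = 1 200 mm², x = 60 mm, Ī = 1 440 000 mm⁴.
By symmetry the centroid is at mid-width, x̄ = 60 mm.
All pieces are centred on the vertical centroidal axis, so I = ΣĪ = 2 902 500 mm⁴.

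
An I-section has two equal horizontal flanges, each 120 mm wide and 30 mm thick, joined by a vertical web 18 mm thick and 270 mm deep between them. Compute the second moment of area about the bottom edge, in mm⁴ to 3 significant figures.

I_base ≈ 5.20 × 10⁸ mm⁴

Break the section into simple shapes (no overlaps), measuring from the bottom-left corner of the bounding box.
Bottom flange: 120 × 30, A = 3 600 mm², y = 15 mm, Ī = 270 000 mm⁴.
Web: 18 × 270, A = 4 860 mm², y = 165 mm, Ī = 29 524 500 mm⁴.
Top flange: 120 × 30, A = 3 600 mm², y = 315 mm, Ī = 270 000 mm⁴.
Transfer each piece to a horizontal axis along the bottom face using Ī + A·d² with d = y − 0:
  bottom flange: d = 15 mm → contributes +1 080 000 mm⁴
  web: d = 165 mm → contributes +161 838 000 mm⁴
  top flange: d = 315 mm → contributes +357 480 000 mm⁴
Total I = 520 398 000 mm⁴.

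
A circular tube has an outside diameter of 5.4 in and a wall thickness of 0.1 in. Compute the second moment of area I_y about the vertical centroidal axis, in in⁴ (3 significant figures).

I_y ≈ 5.85 in⁴

Split into non-overlapping primitives; take the origin at the lower-left of the bounding box.
Outer circle: ⌀5.4, A = 22.902 in², x = 2.7 in, Ī = 41.739 in⁴.
Bore (subtracted): ⌀5.2, A = 21.237 in², x = 2.7 in, Ī = 35.891 in⁴.
By symmetry the centroid is at mid-width, x̄ = 2.7 in.
All pieces are centred on the vertical centroidal axis, so I = ΣĪ (holes subtracted) = 5.8485 in⁴.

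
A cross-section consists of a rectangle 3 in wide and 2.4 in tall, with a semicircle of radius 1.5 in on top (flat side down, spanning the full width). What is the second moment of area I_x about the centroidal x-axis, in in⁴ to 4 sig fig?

Split into non-overlapping primitives; take the origin at the lower-left of the bounding box.
Rectangular body: 3 × 2.4, A = 7.2 in², y = 1.2 in, Ī = 3.456 in⁴.
Semicircular cap: semicircle r = 1.5, A = 3.53429 in², y = 3.03662 in, Ī = 0.555645 in⁴.
Centroid: ȳ = ΣA·y / ΣA = 1.80471 in.
Transfer each piece to the centroidal x-axis using Ī + A·d² with d = y − 1.80471:
  rectangular body: d = -0.604712 in → contributes +6.08887 in⁴
  semicircular cap: d = 1.23191 in → contributes +5.91928 in⁴
Total I = 12.0081 in⁴.

I_x ≈ 12.01 in⁴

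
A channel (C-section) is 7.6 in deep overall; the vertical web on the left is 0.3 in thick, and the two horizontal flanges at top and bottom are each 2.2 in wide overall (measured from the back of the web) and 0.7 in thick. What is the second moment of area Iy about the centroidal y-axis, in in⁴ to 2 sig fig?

Decompose the section into non-overlapping parts with the origin at the bottom-left of its bounding rectangle.
Web: 0.3 × 7.6, A = 2.28 in², x = 0.15 in, Ī = 0.0171 in⁴.
Top flange (beyond web): 1.9 × 0.7, A = 1.33 in², x = 1.25 in, Ī = 0.4001 in⁴.
Bottom flange (beyond web): 1.9 × 0.7, A = 1.33 in², x = 1.25 in, Ī = 0.4001 in⁴.
Centroid: x̄ = ΣA·x / ΣA = 0.7423 in.
Transfer each piece to the centroidal y-axis using Ī + A·d² with d = x − 0.7423:
  web: d = -0.5923 in → contributes +0.817 in⁴
  top flange (beyond web): d = 0.5077 in → contributes +0.7429 in⁴
  bottom flange (beyond web): d = 0.5077 in → contributes +0.7429 in⁴
Total I = 2.303 in⁴.

Iy ≈ 2.3 in⁴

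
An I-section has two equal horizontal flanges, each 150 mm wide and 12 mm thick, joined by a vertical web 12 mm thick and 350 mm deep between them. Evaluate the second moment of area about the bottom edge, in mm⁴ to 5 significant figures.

I_base ≈ 4.3362 × 10⁸ mm⁴

Split into non-overlapping primitives; take the origin at the lower-left of the bounding box.
Bottom flange: 150 × 12, A = 1 800 mm², y = 6 mm, Ī = 21 600 mm⁴.
Web: 12 × 350, A = 4 200 mm², y = 187 mm, Ī = 42 875 000 mm⁴.
Top flange: 150 × 12, A = 1 800 mm², y = 368 mm, Ī = 21 600 mm⁴.
Transfer each piece to the bottom edge using Ī + A·d² with d = y − 0:
  bottom flange: d = 6 mm → contributes +86 400 mm⁴
  web: d = 187 mm → contributes +189 744 800 mm⁴
  top flange: d = 368 mm → contributes +243 784 800 mm⁴
Total I = 433 616 000 mm⁴.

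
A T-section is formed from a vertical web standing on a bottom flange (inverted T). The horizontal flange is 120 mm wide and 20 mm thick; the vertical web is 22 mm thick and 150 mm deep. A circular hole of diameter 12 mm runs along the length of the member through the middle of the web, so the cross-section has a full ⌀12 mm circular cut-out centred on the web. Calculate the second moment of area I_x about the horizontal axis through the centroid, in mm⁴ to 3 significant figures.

Treat the section as a set of non-overlapping primitives; coordinates are from the bounding-box lower-left.
Flange: 120 × 20, A = 2 400 mm², y = 10 mm, Ī = 80 000 mm⁴.
Web: 22 × 150, A = 3 300 mm², y = 95 mm, Ī = 6 187 500 mm⁴.
Hole (subtracted): ⌀12, A = 113.1 mm², y = 95 mm, Ī = 1017.9 mm⁴.
Centroid: ȳ = ΣA·y / ΣA = 58.486 mm.
Transfer each piece to the horizontal axis through the centroid using Ī + A·d² with d = y − 58.486:
  flange: d = -48.486 mm → contributes +5 722 148 mm⁴
  web: d = 36.514 mm → contributes +10 587 291 mm⁴
  hole: d = 36.514 mm → contributes −151 807 mm⁴
Total I = 16 157 632 mm⁴.

I_x ≈ 1.62 × 10⁷ mm⁴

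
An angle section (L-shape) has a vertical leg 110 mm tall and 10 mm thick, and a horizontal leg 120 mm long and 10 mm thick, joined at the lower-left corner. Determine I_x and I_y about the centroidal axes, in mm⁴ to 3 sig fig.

I_x ≈ 2.49 × 10⁶ mm⁴, I_y ≈ 3.10 × 10⁶ mm⁴

Split into non-overlapping primitives; take the origin at the lower-left of the bounding box.
Vertical leg: 10 × 110, A = 1 100 mm², y = 55 mm, Ī = 1 109 167 mm⁴.
Horizontal leg (remainder): 110 × 10, A = 1 100 mm², y = 5 mm, Ī = 9166.7 mm⁴.
Centroid: ȳ = ΣA·y / ΣA = 30 mm.
Transfer each piece to the centroidal x-axis using Ī + A·d² with d = y − 30:
  vertical leg: d = 25 mm → contributes +1 796 667 mm⁴
  horizontal leg (remainder): d = -25 mm → contributes +696 667 mm⁴
Total I = 2 493 333 mm⁴.
For the y-axis: x̄ = 35 mm.
Repeating about the centroidal y-axis gives I_y = 3 098 333 mm⁴.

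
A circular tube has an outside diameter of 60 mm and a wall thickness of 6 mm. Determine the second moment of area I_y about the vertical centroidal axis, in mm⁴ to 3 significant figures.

I_y ≈ 3.76 × 10⁵ mm⁴

Break the section into simple shapes (no overlaps), measuring from the bottom-left corner of the bounding box.
Outer circle: ⌀60, A = 2827.4 mm², x = 30 mm, Ī = 636 173 mm⁴.
Bore (subtracted): ⌀48, A = 1809.6 mm², x = 30 mm, Ī = 260 576 mm⁴.
By symmetry the centroid is at mid-width, x̄ = 30 mm.
All pieces are centred on the vertical centroidal axis, so I = ΣĪ (holes subtracted) = 375 596 mm⁴.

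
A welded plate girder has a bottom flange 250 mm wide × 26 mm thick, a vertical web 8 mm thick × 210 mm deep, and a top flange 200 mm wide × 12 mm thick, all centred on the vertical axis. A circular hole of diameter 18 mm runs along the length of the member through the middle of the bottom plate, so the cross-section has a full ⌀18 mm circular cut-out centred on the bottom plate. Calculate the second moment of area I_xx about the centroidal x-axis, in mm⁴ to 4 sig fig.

Split into non-overlapping primitives; take the origin at the lower-left of the bounding box.
Bottom plate: 250 × 26, A = 6 500 mm², y = 13 mm, Ī = 366 167 mm⁴.
Web plate: 8 × 210, A = 1 680 mm², y = 131 mm, Ī = 6 174 000 mm⁴.
Top plate: 200 × 12, A = 2 400 mm², y = 242 mm, Ī = 28 800 mm⁴.
Hole (subtracted): ⌀18, A = 254.469 mm², y = 13 mm, Ī = 5 153 mm⁴.
Centroid: ȳ = ΣA·y / ΣA = 85.4263 mm.
Transfer each piece to the centroidal x-axis using Ī + A·d² with d = y − 85.4263:
  bottom plate: d = -72.4263 mm → contributes +34 462 364 mm⁴
  web plate: d = 45.5737 mm → contributes +9 663 296 mm⁴
  top plate: d = 156.574 mm → contributes +58 865 577 mm⁴
  hole: d = -72.4263 mm → contributes −1 339 988 mm⁴
Total I = 101 651 250 mm⁴.

I_xx ≈ 1.017 × 10⁸ mm⁴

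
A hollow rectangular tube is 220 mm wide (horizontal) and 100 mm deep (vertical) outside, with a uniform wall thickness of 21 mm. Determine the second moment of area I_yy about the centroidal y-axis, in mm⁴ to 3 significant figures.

Treat the section as a set of non-overlapping primitives; coordinates are from the bounding-box lower-left.
Outer rectangle: 220 × 100, A = 22 000 mm², x = 110 mm, Ī = 88 733 333 mm⁴.
Inner void (subtracted): 178 × 58, A = 10 324 mm², x = 110 mm, Ī = 27 258 801 mm⁴.
By symmetry the centroid is at mid-width, x̄ = 110 mm.
All pieces are centred on the centroidal y-axis, so I = ΣĪ (holes subtracted) = 61 474 532 mm⁴.

I_yy ≈ 6.15 × 10⁷ mm⁴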